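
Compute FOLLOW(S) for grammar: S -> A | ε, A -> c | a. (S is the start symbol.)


$ ∈ FOLLOW(S). For each A -> αBβ: add FIRST(β)\{ε} to FOLLOW(B); if β nullable, add FOLLOW(A).
FOLLOW(S) = {$}


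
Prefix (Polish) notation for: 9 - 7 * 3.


'*' binds tighter: tree is (- 9 (* 7 3))
Prefix: - 9 * 7 3


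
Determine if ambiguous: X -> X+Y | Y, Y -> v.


precedence layered via separate nonterminal Y: deterministic
Unambiguous


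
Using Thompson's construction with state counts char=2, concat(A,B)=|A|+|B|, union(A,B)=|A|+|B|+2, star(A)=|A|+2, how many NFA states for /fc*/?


Syntax tree has 2 char leaf(s), 0 union(s), 1 star(s)
chars contribute 2×2 = 4; each union adds +2; each star adds +2
Total: 4 + 0 + 2 = 6 states


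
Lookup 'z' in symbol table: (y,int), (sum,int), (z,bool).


Lookup 'z' → type bool


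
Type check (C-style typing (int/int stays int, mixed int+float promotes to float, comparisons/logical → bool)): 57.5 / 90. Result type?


Operand types: float / int
Rule: mixed int/float promotes to float; int/int stays int
Result type: float


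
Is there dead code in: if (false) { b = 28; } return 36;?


condition is constant false, so the whole block is unreachable
Dead: 'if (false) { b = 28; }'


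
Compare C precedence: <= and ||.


'<=' is relational (level 7); '||' is logical OR (level 1)
Higher level binds tighter
'<=' has higher precedence than '||'


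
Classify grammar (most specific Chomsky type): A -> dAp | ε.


Single nonterminal LHS, but d^n p^n is not regular
Classification: Type 2 (Context-Free)


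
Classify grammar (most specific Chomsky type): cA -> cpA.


LHS has context (more than one symbol) and |LHS| ≤ |RHS|
Classification: Type 1 (Context-Sensitive)


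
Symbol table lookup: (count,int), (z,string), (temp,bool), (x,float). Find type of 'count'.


Lookup 'count' → type int


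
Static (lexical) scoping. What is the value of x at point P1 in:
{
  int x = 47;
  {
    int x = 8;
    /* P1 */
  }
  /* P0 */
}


x declared in the same block as P1
x = 8


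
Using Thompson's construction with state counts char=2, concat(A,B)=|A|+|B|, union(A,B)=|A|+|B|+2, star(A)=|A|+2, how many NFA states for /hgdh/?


Syntax tree has 4 char leaf(s), 0 union(s), 0 star(s)
chars contribute 4×2 = 8; each union adds +2; each star adds +2
Total: 8 + 0 + 0 = 8 states


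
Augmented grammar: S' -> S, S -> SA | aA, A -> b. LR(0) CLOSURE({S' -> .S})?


Start: S' -> .S
For each item with dot before a nonterminal B, add B -> .γ for every B-production
Closure: [S' -> .S, S -> .SA, S -> .aA]


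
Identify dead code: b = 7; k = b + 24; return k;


b is read by k's definition; k is returned
No dead code


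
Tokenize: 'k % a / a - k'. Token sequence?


Scan left to right, longest-match per lexeme
Tokens: ID(k), OP(%), ID(a), OP(/), ID(a), OP(-), ID(k)


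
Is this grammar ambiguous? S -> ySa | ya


balanced y^n…a^n: each string has a unique parse
Unambiguous


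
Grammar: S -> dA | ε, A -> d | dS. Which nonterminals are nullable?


A nonterminal is nullable iff some alternative derives ε (directly, or every symbol in it is nullable)
Nullable: {S}


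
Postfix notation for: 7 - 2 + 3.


Left to right (same or higher precedence on left)
Postfix: 7 2 - 3 +


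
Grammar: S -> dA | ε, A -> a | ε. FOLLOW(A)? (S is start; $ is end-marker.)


$ ∈ FOLLOW(S). For each A -> αBβ: add FIRST(β)\{ε} to FOLLOW(B); if β nullable, add FOLLOW(A).
FOLLOW(A) = {$}


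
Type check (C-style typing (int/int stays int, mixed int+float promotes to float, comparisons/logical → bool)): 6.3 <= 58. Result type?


Operand types: float <= int
Rule: comparison yields bool
Result type: bool


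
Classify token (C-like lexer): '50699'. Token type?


Pattern: digits only
Type: INTEGER_LITERAL


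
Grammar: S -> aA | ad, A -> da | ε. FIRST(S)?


Per alternative of S: FIRST(aA) = {a}; FIRST(ad) = {a}
FIRST(S) = {a}


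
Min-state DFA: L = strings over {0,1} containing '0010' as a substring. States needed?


KMP-style automaton: 4 progress states + 1 absorbing accept = 5
Minimal DFA: 5 states


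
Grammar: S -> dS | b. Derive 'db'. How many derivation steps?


Derivation: S => dS => db
Steps: 2


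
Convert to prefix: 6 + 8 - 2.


left-to-right (same/higher precedence on left): tree is (- (+ 6 8) 2)
Prefix: - + 6 8 2


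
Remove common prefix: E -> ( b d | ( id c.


Common prefix: '('
Factored: E -> ( E', E' -> b d | id c


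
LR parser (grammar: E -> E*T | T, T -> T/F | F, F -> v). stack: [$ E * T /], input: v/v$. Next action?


no handle; shift 'v'
Action: shift


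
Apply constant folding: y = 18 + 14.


18 + 14 = 32 at compile time
Optimized: y = 32


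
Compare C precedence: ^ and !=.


'!=' is equality (level 6); '^' is bitwise XOR (level 4)
Higher level binds tighter
'!=' has higher precedence than '^'


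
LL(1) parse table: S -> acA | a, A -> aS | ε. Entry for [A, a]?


For [A, a]: 'a' ∈ FIRST(aS)
Entry: A -> aS


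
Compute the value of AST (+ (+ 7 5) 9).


Evaluate inner: (+ 7 5) = 12
Evaluate root: (+ 12 9) = 21
Result: 21


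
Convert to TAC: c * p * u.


Break into single-operator statements:
t1 = c * p
t2 = t1 * u


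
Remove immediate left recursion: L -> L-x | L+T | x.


Left-recursive alternatives: L-x, L+T; non-recursive: x
Introduce L': L -> xL', L' -> -xL' | +TL' | ε


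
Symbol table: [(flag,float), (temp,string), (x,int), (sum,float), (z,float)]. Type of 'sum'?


Lookup 'sum' → type float


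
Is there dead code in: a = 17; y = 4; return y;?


a is assigned but never read
Dead: 'a = 17'


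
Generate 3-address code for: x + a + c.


Break into single-operator statements:
t1 = x + a
t2 = t1 + c


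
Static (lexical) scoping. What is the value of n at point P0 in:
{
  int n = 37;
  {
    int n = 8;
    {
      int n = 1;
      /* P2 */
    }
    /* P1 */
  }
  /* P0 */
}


n declared in the same block as P0
n = 37


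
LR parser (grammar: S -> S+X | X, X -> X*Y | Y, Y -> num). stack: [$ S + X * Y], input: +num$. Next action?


handle 'X*Y' on top
Action: reduce (X -> X*Y)


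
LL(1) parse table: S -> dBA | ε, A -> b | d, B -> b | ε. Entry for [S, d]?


For [S, d]: 'd' ∈ FIRST(dBA)
Entry: S -> dBA


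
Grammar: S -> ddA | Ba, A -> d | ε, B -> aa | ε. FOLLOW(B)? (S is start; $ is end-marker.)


$ ∈ FOLLOW(S). For each A -> αBβ: add FIRST(β)\{ε} to FOLLOW(B); if β nullable, add FOLLOW(A).
FOLLOW(B) = {a}


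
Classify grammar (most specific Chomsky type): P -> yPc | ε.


Single nonterminal LHS, but y^n c^n is not regular
Classification: Type 2 (Context-Free)


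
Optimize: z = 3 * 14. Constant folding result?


3 * 14 = 42 at compile time
Optimized: z = 42


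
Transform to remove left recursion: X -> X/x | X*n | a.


Left-recursive alternatives: X/x, X*n; non-recursive: a
Introduce X': X -> aX', X' -> /xX' | *nX' | ε


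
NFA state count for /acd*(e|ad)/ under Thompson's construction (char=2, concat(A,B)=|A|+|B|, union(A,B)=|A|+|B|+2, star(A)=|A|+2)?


Syntax tree has 6 char leaf(s), 1 union(s), 1 star(s)
chars contribute 6×2 = 12; each union adds +2; each star adds +2
Total: 12 + 2 + 2 = 16 states


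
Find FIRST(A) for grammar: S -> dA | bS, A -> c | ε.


Per alternative of A: FIRST(c) = {c}; FIRST(ε) = {ε}
FIRST(A) = {c, ε}


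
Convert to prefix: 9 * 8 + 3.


left-to-right (same/higher precedence on left): tree is (+ (* 9 8) 3)
Prefix: + * 9 8 3


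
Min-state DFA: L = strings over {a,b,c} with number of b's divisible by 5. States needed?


Track (count of b) mod 5: states 0..4, accept at 0
Minimal DFA: 5 states


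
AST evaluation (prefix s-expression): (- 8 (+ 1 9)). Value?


Evaluate inner: (+ 1 9) = 10
Evaluate root: (- 8 10) = -2
Result: -2


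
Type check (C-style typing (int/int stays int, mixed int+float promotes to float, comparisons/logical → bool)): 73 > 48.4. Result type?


Operand types: int > float
Rule: comparison yields bool
Result type: bool


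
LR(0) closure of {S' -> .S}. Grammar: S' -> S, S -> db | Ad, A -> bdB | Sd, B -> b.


Start: S' -> .S
For each item with dot before a nonterminal B, add B -> .γ for every B-production
Closure: [S' -> .S, S -> .db, S -> .Ad, A -> .bdB, A -> .Sd]


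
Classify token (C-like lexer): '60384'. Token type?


Pattern: digits only
Type: INTEGER_LITERAL


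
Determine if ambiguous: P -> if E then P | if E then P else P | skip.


dangling else: 'if E then if E then skip else skip' parses two ways
Ambiguous


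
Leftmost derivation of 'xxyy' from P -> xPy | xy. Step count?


Derivation: P => xPy => xxyy
Steps: 2


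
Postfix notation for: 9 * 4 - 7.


Left to right (same or higher precedence on left)
Postfix: 9 4 * 7 -


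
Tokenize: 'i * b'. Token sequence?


Scan left to right, longest-match per lexeme
Tokens: ID(i), OP(*), ID(b)


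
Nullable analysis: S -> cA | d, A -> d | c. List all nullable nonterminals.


A nonterminal is nullable iff some alternative derives ε (directly, or every symbol in it is nullable)
Nullable: {}


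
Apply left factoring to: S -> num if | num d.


Common prefix: 'num'
Factored: S -> num S', S' -> if | d


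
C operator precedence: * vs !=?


'*' is multiplicative (level 10); '!=' is equality (level 6)
Higher level binds tighter
'*' has higher precedence than '!='


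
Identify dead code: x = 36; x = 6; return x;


first assignment to x is overwritten before any read
Dead: 'x = 36'


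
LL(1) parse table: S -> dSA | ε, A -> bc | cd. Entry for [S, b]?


For [S, b]: ε is nullable and 'b' ∈ FOLLOW(S)
Entry: S -> ε


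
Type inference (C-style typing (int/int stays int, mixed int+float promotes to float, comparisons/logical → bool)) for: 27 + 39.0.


Operand types: int + float
Rule: mixed int/float promotes to float; int/int stays int
Result type: float


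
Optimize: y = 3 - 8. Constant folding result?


3 - 8 = -5 at compile time
Optimized: y = -5


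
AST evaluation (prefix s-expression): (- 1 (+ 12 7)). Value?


Evaluate inner: (+ 12 7) = 19
Evaluate root: (- 1 19) = -18
Result: -18


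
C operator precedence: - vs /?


'/' is multiplicative (level 10); '-' is additive (level 9)
Higher level binds tighter
'/' has higher precedence than '-'


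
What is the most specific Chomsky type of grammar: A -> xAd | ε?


Single nonterminal LHS, but x^n d^n is not regular
Classification: Type 2 (Context-Free)


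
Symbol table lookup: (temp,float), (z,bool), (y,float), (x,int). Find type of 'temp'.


Lookup 'temp' → type float


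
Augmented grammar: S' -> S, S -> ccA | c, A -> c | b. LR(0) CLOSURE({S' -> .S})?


Start: S' -> .S
For each item with dot before a nonterminal B, add B -> .γ for every B-production
Closure: [S' -> .S, S -> .ccA, S -> .c]


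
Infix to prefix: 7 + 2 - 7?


left-to-right (same/higher precedence on left): tree is (- (+ 7 2) 7)
Prefix: - + 7 2 7


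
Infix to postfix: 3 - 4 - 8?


Left to right (same or higher precedence on left)
Postfix: 3 4 - 8 -


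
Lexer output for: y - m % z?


Scan left to right, longest-match per lexeme
Tokens: ID(y), OP(-), ID(m), OP(%), ID(z)


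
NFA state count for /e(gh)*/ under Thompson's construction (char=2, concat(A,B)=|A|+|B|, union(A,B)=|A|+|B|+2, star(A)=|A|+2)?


Syntax tree has 3 char leaf(s), 0 union(s), 1 star(s)
chars contribute 3×2 = 6; each union adds +2; each star adds +2
Total: 6 + 0 + 2 = 8 states


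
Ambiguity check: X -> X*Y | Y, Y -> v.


precedence layered via separate nonterminal Y: deterministic
Unambiguous


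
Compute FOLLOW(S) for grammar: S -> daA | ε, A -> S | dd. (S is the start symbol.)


$ ∈ FOLLOW(S). For each A -> αBβ: add FIRST(β)\{ε} to FOLLOW(B); if β nullable, add FOLLOW(A).
FOLLOW(S) = {$}


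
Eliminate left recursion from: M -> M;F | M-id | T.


Left-recursive alternatives: M;F, M-id; non-recursive: T
Introduce M': M -> TM', M' -> ;FM' | -idM' | ε


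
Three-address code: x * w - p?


Break into single-operator statements:
t1 = x * w
t2 = t1 - p


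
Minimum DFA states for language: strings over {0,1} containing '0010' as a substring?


KMP-style automaton: 4 progress states + 1 absorbing accept = 5
Minimal DFA: 5 states


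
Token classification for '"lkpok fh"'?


Pattern: double-quoted sequence
Type: STRING_LITERAL


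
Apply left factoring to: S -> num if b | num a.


Common prefix: 'num'
Factored: S -> num S', S' -> if b | a


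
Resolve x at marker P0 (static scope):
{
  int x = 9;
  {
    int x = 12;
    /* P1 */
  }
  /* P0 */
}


x declared in the same block as P0
x = 9


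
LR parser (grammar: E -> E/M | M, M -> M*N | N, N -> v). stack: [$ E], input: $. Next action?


start symbol E on stack, input exhausted
Action: accept


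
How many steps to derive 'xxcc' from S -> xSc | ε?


Derivation: S => xSc => xxScc => xxcc
Steps: 3


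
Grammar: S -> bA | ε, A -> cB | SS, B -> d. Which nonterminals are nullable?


A nonterminal is nullable iff some alternative derives ε (directly, or every symbol in it is nullable)
Nullable: {A, S}


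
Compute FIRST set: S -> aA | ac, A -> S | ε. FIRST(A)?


Per alternative of A: FIRST(S) = {a}; FIRST(ε) = {ε}
FIRST(A) = {a, ε}


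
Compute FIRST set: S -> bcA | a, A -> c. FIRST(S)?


Per alternative of S: FIRST(bcA) = {b}; FIRST(a) = {a}
FIRST(S) = {a, b}


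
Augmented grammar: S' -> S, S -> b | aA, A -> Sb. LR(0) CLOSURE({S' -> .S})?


Start: S' -> .S
For each item with dot before a nonterminal B, add B -> .γ for every B-production
Closure: [S' -> .S, S -> .b, S -> .aA]


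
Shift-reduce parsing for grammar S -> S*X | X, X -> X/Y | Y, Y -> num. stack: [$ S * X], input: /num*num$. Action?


'/' can extend X; shift to build X -> X/Y
Action: shift


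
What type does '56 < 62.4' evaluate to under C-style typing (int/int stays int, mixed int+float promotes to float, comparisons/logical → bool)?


Operand types: int < float
Rule: comparison yields bool
Result type: bool


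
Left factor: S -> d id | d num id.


Common prefix: 'd'
Factored: S -> d S', S' -> id | num id


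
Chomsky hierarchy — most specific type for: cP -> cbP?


LHS has context (more than one symbol) and |LHS| ≤ |RHS|
Classification: Type 1 (Context-Sensitive)


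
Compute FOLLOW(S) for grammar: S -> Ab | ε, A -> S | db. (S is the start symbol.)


$ ∈ FOLLOW(S). For each A -> αBβ: add FIRST(β)\{ε} to FOLLOW(B); if β nullable, add FOLLOW(A).
FOLLOW(S) = {$, b}


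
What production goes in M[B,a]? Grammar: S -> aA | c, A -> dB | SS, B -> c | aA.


For [B, a]: 'a' ∈ FIRST(aA)
Entry: B -> aA


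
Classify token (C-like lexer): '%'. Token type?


Pattern: operator symbol
Type: OPERATOR


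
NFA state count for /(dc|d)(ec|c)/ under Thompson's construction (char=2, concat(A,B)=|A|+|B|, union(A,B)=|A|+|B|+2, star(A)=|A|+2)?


Syntax tree has 6 char leaf(s), 2 union(s), 0 star(s)
chars contribute 6×2 = 12; each union adds +2; each star adds +2
Total: 12 + 4 + 0 = 16 states


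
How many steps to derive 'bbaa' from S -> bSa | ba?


Derivation: S => bSa => bbaa
Steps: 2


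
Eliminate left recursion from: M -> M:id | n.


Left-recursive alternatives: M:id; non-recursive: n
Introduce M': M -> nM', M' -> :idM' | ε


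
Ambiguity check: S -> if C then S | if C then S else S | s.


dangling else: 'if C then if C then s else s' parses two ways
Ambiguous


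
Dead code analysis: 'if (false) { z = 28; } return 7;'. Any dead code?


condition is constant false, so the whole block is unreachable
Dead: 'if (false) { z = 28; }'


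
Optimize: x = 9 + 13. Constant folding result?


9 + 13 = 22 at compile time
Optimized: x = 22


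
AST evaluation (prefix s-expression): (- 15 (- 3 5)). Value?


Evaluate inner: (- 3 5) = -2
Evaluate root: (- 15 -2) = 17
Result: 17


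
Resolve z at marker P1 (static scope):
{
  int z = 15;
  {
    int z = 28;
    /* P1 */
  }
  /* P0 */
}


z declared in the same block as P1
z = 28


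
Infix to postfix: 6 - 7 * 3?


* has higher precedence, evaluate 7*3 first
Postfix: 6 7 3 * -


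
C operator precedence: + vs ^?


'+' is additive (level 9); '^' is bitwise XOR (level 4)
Higher level binds tighter
'+' has higher precedence than '^'


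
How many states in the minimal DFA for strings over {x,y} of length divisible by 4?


Track length mod 4: states 0..3, accept at 0
Minimal DFA: 4 states


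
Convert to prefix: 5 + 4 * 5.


'*' binds tighter: tree is (+ 5 (* 4 5))
Prefix: + 5 * 4 5


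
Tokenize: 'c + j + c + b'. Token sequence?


Scan left to right, longest-match per lexeme
Tokens: ID(c), OP(+), ID(j), OP(+), ID(c), OP(+), ID(b)


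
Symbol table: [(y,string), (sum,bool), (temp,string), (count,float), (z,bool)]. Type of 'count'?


Lookup 'count' → type float


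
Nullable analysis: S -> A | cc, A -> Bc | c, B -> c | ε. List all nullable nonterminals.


A nonterminal is nullable iff some alternative derives ε (directly, or every symbol in it is nullable)
Nullable: {B}


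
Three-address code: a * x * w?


Break into single-operator statements:
t1 = a * x
t2 = t1 * w


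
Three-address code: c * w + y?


Break into single-operator statements:
t1 = c * w
t2 = t1 + y


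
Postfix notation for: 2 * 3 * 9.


Left to right (same or higher precedence on left)
Postfix: 2 3 * 9 *


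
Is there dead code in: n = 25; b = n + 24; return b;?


n is read by b's definition; b is returned
No dead code


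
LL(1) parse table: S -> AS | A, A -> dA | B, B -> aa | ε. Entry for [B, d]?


For [B, d]: ε is nullable and 'd' ∈ FOLLOW(B)
Entry: B -> ε


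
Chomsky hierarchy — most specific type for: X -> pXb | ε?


Single nonterminal LHS, but p^n b^n is not regular
Classification: Type 2 (Context-Free)


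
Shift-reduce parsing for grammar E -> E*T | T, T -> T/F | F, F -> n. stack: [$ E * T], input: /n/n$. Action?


'/' can extend T; shift to build T -> T/F
Action: shift


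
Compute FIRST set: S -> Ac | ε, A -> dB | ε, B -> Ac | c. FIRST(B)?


Per alternative of B: FIRST(Ac) = {c, d}; FIRST(c) = {c}
FIRST(B) = {c, d}


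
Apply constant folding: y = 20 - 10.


20 - 10 = 10 at compile time
Optimized: y = 10


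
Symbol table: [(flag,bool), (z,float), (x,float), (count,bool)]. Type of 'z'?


Lookup 'z' → type float


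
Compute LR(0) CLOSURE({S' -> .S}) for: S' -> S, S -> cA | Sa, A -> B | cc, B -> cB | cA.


Start: S' -> .S
For each item with dot before a nonterminal B, add B -> .γ for every B-production
Closure: [S' -> .S, S -> .cA, S -> .Sa]


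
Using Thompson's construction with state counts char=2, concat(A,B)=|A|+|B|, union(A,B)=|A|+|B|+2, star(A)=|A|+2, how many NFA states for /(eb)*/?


Syntax tree has 2 char leaf(s), 0 union(s), 1 star(s)
chars contribute 2×2 = 4; each union adds +2; each star adds +2
Total: 4 + 0 + 2 = 6 states


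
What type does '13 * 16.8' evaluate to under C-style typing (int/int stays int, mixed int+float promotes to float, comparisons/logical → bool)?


Operand types: int * float
Rule: mixed int/float promotes to float; int/int stays int
Result type: float


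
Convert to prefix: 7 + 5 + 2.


left-to-right (same/higher precedence on left): tree is (+ (+ 7 5) 2)
Prefix: + + 7 5 2


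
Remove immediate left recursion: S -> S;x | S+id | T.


Left-recursive alternatives: S;x, S+id; non-recursive: T
Introduce S': S -> TS', S' -> ;xS' | +idS' | ε


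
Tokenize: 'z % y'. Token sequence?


Scan left to right, longest-match per lexeme
Tokens: ID(z), OP(%), ID(y)


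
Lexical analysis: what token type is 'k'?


Pattern: letter/underscore followed by alphanumerics, not a keyword
Type: IDENTIFIER


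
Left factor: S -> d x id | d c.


Common prefix: 'd'
Factored: S -> d S', S' -> x id | c


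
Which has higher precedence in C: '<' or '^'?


'<' is relational (level 7); '^' is bitwise XOR (level 4)
Higher level binds tighter
'<' has higher precedence than '^'


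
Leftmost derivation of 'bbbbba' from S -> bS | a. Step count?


Derivation: S => bS => bbS => bbbS => bbbbS => bbbbbS => bbbbba
Steps: 6


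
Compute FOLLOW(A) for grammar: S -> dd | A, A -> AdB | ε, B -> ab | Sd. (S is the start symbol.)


$ ∈ FOLLOW(S). For each A -> αBβ: add FIRST(β)\{ε} to FOLLOW(B); if β nullable, add FOLLOW(A).
FOLLOW(A) = {$, d}


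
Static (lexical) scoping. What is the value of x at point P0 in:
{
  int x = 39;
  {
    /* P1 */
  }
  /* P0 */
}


x declared in the same block as P0
x = 39


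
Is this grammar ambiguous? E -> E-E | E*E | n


'n-n*n' has two parse trees (no precedence encoded between - and *)
Ambiguous


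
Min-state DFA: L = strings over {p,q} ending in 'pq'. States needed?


Track the longest suffix of input matching a prefix of 'pq': 3 classes (prefixes of length 0..2)
Minimal DFA: 3 states


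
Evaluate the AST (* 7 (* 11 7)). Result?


Evaluate inner: (* 11 7) = 77
Evaluate root: (* 7 77) = 539
Result: 539


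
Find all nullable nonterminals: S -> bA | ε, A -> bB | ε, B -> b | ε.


A nonterminal is nullable iff some alternative derives ε (directly, or every symbol in it is nullable)
Nullable: {A, B, S}


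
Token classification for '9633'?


Pattern: digits only
Type: INTEGER_LITERAL


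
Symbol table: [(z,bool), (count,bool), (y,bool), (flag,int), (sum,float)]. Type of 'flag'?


Lookup 'flag' → type int


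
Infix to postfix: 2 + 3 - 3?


Left to right (same or higher precedence on left)
Postfix: 2 3 + 3 -


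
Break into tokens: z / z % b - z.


Scan left to right, longest-match per lexeme
Tokens: ID(z), OP(/), ID(z), OP(%), ID(b), OP(-), ID(z)


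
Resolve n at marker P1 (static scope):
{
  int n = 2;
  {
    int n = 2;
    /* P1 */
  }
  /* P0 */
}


n declared in the same block as P1
n = 2


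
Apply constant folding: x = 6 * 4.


6 * 4 = 24 at compile time
Optimized: x = 24


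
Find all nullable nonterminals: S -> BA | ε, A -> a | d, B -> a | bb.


A nonterminal is nullable iff some alternative derives ε (directly, or every symbol in it is nullable)
Nullable: {S}


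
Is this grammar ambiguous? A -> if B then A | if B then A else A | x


dangling else: 'if B then if B then x else x' parses two ways
Ambiguous


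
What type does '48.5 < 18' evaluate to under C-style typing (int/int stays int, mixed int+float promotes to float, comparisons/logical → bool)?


Operand types: float < int
Rule: comparison yields bool
Result type: bool


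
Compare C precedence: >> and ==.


'>>' is shift (level 8); '==' is equality (level 6)
Higher level binds tighter
'>>' has higher precedence than '=='


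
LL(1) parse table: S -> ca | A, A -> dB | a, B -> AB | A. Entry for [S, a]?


For [S, a]: 'a' ∈ FIRST(A)
Entry: S -> A


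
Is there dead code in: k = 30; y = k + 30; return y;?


k is read by y's definition; y is returned
No dead code


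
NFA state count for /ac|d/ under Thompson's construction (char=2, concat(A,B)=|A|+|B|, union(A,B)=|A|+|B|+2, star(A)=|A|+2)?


Syntax tree has 3 char leaf(s), 1 union(s), 0 star(s)
chars contribute 3×2 = 6; each union adds +2; each star adds +2
Total: 6 + 2 + 0 = 8 states


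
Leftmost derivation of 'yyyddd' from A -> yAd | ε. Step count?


Derivation: A => yAd => yyAdd => yyyAddd => yyyddd
Steps: 4


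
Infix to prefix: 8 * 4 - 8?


left-to-right (same/higher precedence on left): tree is (- (* 8 4) 8)
Prefix: - * 8 4 8


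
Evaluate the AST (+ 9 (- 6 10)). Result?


Evaluate inner: (- 6 10) = -4
Evaluate root: (+ 9 -4) = 5
Result: 5


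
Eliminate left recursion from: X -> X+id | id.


Left-recursive alternatives: X+id; non-recursive: id
Introduce X': X -> idX', X' -> +idX' | ε


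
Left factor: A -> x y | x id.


Common prefix: 'x'
Factored: A -> x A', A' -> y | id


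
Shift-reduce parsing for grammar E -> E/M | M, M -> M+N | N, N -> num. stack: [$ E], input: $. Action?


start symbol E on stack, input exhausted
Action: accept


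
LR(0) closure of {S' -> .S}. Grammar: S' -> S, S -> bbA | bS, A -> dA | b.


Start: S' -> .S
For each item with dot before a nonterminal B, add B -> .γ for every B-production
Closure: [S' -> .S, S -> .bbA, S -> .bS]


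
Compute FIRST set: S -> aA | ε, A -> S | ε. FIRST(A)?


Per alternative of A: FIRST(S) = {a, ε}; FIRST(ε) = {ε}
FIRST(A) = {a, ε}


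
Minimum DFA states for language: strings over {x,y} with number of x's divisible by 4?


Track (count of x) mod 4: states 0..3, accept at 0
Minimal DFA: 4 states


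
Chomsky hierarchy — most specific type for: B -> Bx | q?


Left-linear: every RHS is a terminal or one nonterminal followed by a terminal
Classification: Type 3 (Regular)


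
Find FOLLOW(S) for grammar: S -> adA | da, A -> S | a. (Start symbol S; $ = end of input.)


$ ∈ FOLLOW(S). For each A -> αBβ: add FIRST(β)\{ε} to FOLLOW(B); if β nullable, add FOLLOW(A).
FOLLOW(S) = {$}


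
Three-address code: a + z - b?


Break into single-operator statements:
t1 = a + z
t2 = t1 - b


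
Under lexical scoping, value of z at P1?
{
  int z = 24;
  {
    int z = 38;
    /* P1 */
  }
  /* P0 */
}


z declared in the same block as P1
z = 38


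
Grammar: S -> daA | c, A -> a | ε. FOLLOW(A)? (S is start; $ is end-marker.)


$ ∈ FOLLOW(S). For each A -> αBβ: add FIRST(β)\{ε} to FOLLOW(B); if β nullable, add FOLLOW(A).
FOLLOW(A) = {$}


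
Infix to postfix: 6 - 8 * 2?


* has higher precedence, evaluate 8*2 first
Postfix: 6 8 2 * -


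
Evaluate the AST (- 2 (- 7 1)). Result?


Evaluate inner: (- 7 1) = 6
Evaluate root: (- 2 6) = -4
Result: -4


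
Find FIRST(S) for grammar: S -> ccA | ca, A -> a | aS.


Per alternative of S: FIRST(ccA) = {c}; FIRST(ca) = {c}
FIRST(S) = {c}


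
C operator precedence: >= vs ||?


'>=' is relational (level 7); '||' is logical OR (level 1)
Higher level binds tighter
'>=' has higher precedence than '||'


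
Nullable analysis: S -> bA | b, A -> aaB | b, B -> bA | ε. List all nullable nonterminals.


A nonterminal is nullable iff some alternative derives ε (directly, or every symbol in it is nullable)
Nullable: {B}


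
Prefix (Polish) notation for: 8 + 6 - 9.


left-to-right (same/higher precedence on left): tree is (- (+ 8 6) 9)
Prefix: - + 8 6 9


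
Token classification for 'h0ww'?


Pattern: letter/underscore followed by alphanumerics, not a keyword
Type: IDENTIFIER


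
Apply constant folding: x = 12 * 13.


12 * 13 = 156 at compile time
Optimized: x = 156


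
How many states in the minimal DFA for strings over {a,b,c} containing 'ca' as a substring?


KMP-style automaton: 2 progress states + 1 absorbing accept = 3
Minimal DFA: 3 states


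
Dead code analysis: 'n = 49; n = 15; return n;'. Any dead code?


first assignment to n is overwritten before any read
Dead: 'n = 49'


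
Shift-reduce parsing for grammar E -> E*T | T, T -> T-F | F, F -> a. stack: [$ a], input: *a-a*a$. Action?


'a' on top is the handle for F -> a
Action: reduce (F -> a)


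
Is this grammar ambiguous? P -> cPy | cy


balanced c^n…y^n: each string has a unique parse
Unambiguous


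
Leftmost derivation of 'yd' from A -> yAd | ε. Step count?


Derivation: A => yAd => yd
Steps: 2


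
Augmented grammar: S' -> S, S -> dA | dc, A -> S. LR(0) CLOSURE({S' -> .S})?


Start: S' -> .S
For each item with dot before a nonterminal B, add B -> .γ for every B-production
Closure: [S' -> .S, S -> .dA, S -> .dc]


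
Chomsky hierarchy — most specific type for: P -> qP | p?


Right-linear: every RHS is a terminal or a terminal followed by one nonterminal
Classification: Type 3 (Regular)


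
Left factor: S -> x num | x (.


Common prefix: 'x'
Factored: S -> x S', S' -> num | (


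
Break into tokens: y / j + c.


Scan left to right, longest-match per lexeme
Tokens: ID(y), OP(/), ID(j), OP(+), ID(c)


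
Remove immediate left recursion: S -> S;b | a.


Left-recursive alternatives: S;b; non-recursive: a
Introduce S': S -> aS', S' -> ;bS' | ε


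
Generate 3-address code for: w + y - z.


Break into single-operator statements:
t1 = w + y
t2 = t1 - z


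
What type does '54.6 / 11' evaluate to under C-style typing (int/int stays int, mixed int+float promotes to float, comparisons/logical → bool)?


Operand types: float / int
Rule: mixed int/float promotes to float; int/int stays int
Result type: float


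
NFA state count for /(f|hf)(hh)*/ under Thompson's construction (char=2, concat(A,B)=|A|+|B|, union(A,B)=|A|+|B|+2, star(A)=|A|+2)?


Syntax tree has 5 char leaf(s), 1 union(s), 1 star(s)
chars contribute 5×2 = 10; each union adds +2; each star adds +2
Total: 10 + 2 + 2 = 14 states


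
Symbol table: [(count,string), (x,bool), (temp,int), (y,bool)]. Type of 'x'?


Lookup 'x' → type bool


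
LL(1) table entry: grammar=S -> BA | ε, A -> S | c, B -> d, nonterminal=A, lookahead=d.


For [A, d]: 'd' ∈ FIRST(S)
Entry: A -> S


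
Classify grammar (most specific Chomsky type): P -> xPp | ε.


Single nonterminal LHS, but x^n p^n is not regular
Classification: Type 2 (Context-Free)


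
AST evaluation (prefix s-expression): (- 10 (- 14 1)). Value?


Evaluate inner: (- 14 1) = 13
Evaluate root: (- 10 13) = -3
Result: -3


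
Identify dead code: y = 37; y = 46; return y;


first assignment to y is overwritten before any read
Dead: 'y = 37'


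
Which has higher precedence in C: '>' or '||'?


'>' is relational (level 7); '||' is logical OR (level 1)
Higher level binds tighter
'>' has higher precedence than '||'


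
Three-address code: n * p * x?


Break into single-operator statements:
t1 = n * p
t2 = t1 * x


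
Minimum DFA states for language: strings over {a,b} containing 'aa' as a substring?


KMP-style automaton: 2 progress states + 1 absorbing accept = 3
Minimal DFA: 3 states


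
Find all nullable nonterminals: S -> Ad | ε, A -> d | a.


A nonterminal is nullable iff some alternative derives ε (directly, or every symbol in it is nullable)
Nullable: {S}


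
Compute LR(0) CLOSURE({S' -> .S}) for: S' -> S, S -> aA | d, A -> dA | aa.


Start: S' -> .S
For each item with dot before a nonterminal B, add B -> .γ for every B-production
Closure: [S' -> .S, S -> .aA, S -> .d]


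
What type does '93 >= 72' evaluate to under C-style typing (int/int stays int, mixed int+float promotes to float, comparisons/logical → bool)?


Operand types: int >= int
Rule: comparison yields bool
Result type: bool


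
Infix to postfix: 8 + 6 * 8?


* has higher precedence, evaluate 6*8 first
Postfix: 8 6 8 * +


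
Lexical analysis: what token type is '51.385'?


Pattern: digits with a decimal point
Type: FLOAT_LITERAL


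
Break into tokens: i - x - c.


Scan left to right, longest-match per lexeme
Tokens: ID(i), OP(-), ID(x), OP(-), ID(c)


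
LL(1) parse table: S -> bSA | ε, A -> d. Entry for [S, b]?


For [S, b]: 'b' ∈ FIRST(bSA)
Entry: S -> bSA


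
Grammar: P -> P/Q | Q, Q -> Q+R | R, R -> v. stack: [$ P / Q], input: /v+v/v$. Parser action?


handle 'P/Q' on top; lookahead ∈ FOLLOW(P) = {/, $}
Action: reduce (P -> P/Q)


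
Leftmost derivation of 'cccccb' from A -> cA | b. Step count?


Derivation: A => cA => ccA => cccA => ccccA => cccccA => cccccb
Steps: 6


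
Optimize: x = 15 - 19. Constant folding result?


15 - 19 = -4 at compile time
Optimized: x = -4


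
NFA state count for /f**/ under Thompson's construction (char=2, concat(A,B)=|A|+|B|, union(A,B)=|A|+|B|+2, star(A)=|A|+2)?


Syntax tree has 1 char leaf(s), 0 union(s), 2 star(s)
chars contribute 1×2 = 2; each union adds +2; each star adds +2
Total: 2 + 0 + 4 = 6 states


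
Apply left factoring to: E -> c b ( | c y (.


Common prefix: 'c'
Factored: E -> c E', E' -> b ( | y (


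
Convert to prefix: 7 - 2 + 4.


left-to-right (same/higher precedence on left): tree is (+ (- 7 2) 4)
Prefix: + - 7 2 4


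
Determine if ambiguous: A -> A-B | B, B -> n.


precedence layered via separate nonterminal B: deterministic
Unambiguous


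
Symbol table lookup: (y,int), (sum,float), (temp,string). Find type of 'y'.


Lookup 'y' → type int


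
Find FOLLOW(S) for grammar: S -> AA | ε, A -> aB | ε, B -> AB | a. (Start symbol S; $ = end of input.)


$ ∈ FOLLOW(S). For each A -> αBβ: add FIRST(β)\{ε} to FOLLOW(B); if β nullable, add FOLLOW(A).
FOLLOW(S) = {$}


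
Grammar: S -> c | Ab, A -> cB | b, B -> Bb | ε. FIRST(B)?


Per alternative of B: FIRST(Bb) = {b}; FIRST(ε) = {ε}
FIRST(B) = {b, ε}


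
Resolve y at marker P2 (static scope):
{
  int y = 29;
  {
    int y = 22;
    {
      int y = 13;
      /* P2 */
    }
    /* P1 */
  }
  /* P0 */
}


y declared in the same block as P2
y = 13


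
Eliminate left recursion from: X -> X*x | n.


Left-recursive alternatives: X*x; non-recursive: n
Introduce X': X -> nX', X' -> *xX' | ε


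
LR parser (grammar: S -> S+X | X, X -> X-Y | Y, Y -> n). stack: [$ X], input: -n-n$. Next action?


shift '-' to continue X -> X-Y
Action: shift


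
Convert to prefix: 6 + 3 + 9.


left-to-right (same/higher precedence on left): tree is (+ (+ 6 3) 9)
Prefix: + + 6 3 9


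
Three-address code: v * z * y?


Break into single-operator statements:
t1 = v * z
t2 = t1 * y


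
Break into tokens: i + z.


Scan left to right, longest-match per lexeme
Tokens: ID(i), OP(+), ID(z)


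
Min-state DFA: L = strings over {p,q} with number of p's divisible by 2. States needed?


Track (count of p) mod 2: states 0..1, accept at 0
Minimal DFA: 2 states


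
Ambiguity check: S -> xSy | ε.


balanced x^n…y^n: each string has a unique parse
Unambiguous


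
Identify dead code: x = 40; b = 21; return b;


x is assigned but never read
Dead: 'x = 40'


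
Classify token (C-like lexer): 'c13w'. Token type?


Pattern: letter/underscore followed by alphanumerics, not a keyword
Type: IDENTIFIER


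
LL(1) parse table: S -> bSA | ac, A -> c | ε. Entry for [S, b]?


For [S, b]: 'b' ∈ FIRST(bSA)
Entry: S -> bSA


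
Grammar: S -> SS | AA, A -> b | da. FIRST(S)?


Per alternative of S: FIRST(SS) = {b, d}; FIRST(AA) = {b, d}
FIRST(S) = {b, d}


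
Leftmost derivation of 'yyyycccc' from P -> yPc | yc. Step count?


Derivation: P => yPc => yyPcc => yyyPccc => yyyycccc
Steps: 4


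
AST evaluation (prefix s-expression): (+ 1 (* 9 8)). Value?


Evaluate inner: (* 9 8) = 72
Evaluate root: (+ 1 72) = 73
Result: 73


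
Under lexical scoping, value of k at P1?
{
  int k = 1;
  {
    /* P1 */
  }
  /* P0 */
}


P1's block does not declare k; resolves to the enclosing declaration at depth 0
k = 1


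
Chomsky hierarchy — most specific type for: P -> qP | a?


Right-linear: every RHS is a terminal or a terminal followed by one nonterminal
Classification: Type 3 (Regular)


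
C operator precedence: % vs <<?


'%' is multiplicative (level 10); '<<' is shift (level 8)
Higher level binds tighter
'%' has higher precedence than '<<'


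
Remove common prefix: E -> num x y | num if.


Common prefix: 'num'
Factored: E -> num E', E' -> x y | if


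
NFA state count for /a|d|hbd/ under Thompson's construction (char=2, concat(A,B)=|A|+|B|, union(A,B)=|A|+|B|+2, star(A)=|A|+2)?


Syntax tree has 5 char leaf(s), 2 union(s), 0 star(s)
chars contribute 5×2 = 10; each union adds +2; each star adds +2
Total: 10 + 4 + 0 = 14 states


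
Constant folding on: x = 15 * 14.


15 * 14 = 210 at compile time
Optimized: x = 210


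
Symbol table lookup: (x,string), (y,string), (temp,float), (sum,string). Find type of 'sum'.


Lookup 'sum' → type string


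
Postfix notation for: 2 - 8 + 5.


Left to right (same or higher precedence on left)
Postfix: 2 8 - 5 +


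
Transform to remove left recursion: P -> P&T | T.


Left-recursive alternatives: P&T; non-recursive: T
Introduce P': P -> TP', P' -> &TP' | ε


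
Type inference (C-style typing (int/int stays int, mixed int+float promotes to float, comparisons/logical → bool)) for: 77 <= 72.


Operand types: int <= int
Rule: comparison yields bool
Result type: bool


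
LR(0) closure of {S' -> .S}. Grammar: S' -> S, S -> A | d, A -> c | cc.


Start: S' -> .S
For each item with dot before a nonterminal B, add B -> .γ for every B-production
Closure: [S' -> .S, S -> .A, S -> .d, A -> .c, A -> .cc]


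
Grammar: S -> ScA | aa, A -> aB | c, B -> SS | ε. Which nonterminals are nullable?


A nonterminal is nullable iff some alternative derives ε (directly, or every symbol in it is nullable)
Nullable: {B}


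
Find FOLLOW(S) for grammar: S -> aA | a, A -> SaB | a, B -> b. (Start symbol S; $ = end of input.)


$ ∈ FOLLOW(S). For each A -> αBβ: add FIRST(β)\{ε} to FOLLOW(B); if β nullable, add FOLLOW(A).
FOLLOW(S) = {$, a}


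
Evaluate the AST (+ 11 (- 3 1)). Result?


Evaluate inner: (- 3 1) = 2
Evaluate root: (+ 11 2) = 13
Result: 13


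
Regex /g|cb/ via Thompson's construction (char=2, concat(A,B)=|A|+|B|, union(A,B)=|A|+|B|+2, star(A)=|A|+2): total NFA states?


Syntax tree has 3 char leaf(s), 1 union(s), 0 star(s)
chars contribute 3×2 = 6; each union adds +2; each star adds +2
Total: 6 + 2 + 0 = 8 states


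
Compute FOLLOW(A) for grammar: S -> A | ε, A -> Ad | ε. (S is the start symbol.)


$ ∈ FOLLOW(S). For each A -> αBβ: add FIRST(β)\{ε} to FOLLOW(B); if β nullable, add FOLLOW(A).
FOLLOW(A) = {$, d}


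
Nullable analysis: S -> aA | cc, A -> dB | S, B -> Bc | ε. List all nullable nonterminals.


A nonterminal is nullable iff some alternative derives ε (directly, or every symbol in it is nullable)
Nullable: {B}


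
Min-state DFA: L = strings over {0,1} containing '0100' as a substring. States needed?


KMP-style automaton: 4 progress states + 1 absorbing accept = 5
Minimal DFA: 5 states


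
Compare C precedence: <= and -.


'-' is additive (level 9); '<=' is relational (level 7)
Higher level binds tighter
'-' has higher precedence than '<='


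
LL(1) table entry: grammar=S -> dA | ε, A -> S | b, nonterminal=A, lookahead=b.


For [A, b]: 'b' ∈ FIRST(b)
Entry: A -> b


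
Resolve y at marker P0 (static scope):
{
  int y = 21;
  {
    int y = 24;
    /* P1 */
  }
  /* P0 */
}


y declared in the same block as P0
y = 21


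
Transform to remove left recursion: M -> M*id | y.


Left-recursive alternatives: M*id; non-recursive: y
Introduce M': M -> yM', M' -> *idM' | ε


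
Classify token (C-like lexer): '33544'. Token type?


Pattern: digits only
Type: INTEGER_LITERAL


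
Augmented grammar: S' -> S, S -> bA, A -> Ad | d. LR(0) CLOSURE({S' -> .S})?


Start: S' -> .S
For each item with dot before a nonterminal B, add B -> .γ for every B-production
Closure: [S' -> .S, S -> .bA]
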